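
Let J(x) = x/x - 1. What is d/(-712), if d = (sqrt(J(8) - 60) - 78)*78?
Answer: 1521/178 - 39*I*sqrt(15)/178 ≈ 8.5449 - 0.84857*I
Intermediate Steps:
J(x) = 0 (J(x) = 1 - 1 = 0)
d = -6084 + 156*I*sqrt(15) (d = (sqrt(0 - 60) - 78)*78 = (sqrt(-60) - 78)*78 = (2*I*sqrt(15) - 78)*78 = (-78 + 2*I*sqrt(15))*78 = -6084 + 156*I*sqrt(15) ≈ -6084.0 + 604.19*I)
d/(-712) = (-6084 + 156*I*sqrt(15))/(-712) = (-6084 + 156*I*sqrt(15))*(-1/712) = 1521/178 - 39*I*sqrt(15)/178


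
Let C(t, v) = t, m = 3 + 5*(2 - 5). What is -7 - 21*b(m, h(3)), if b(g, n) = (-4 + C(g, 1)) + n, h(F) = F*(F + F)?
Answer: -49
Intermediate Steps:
m = -12 (m = 3 + 5*(-3) = 3 - 15 = -12)
h(F) = 2*F**2 (h(F) = F*(2*F) = 2*F**2)
b(g, n) = -4 + g + n (b(g, n) = (-4 + g) + n = -4 + g + n)
-7 - 21*b(m, h(3)) = -7 - 21*(-4 - 12 + 2*3**2) = -7 - 21*(-4 - 12 + 2*9) = -7 - 21*(-4 - 12 + 18) = -7 - 21*2 = -7 - 42 = -49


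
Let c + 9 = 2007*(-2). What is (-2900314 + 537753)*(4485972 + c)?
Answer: -10588877911389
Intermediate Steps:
c = -4023 (c = -9 + 2007*(-2) = -9 - 4014 = -4023)
(-2900314 + 537753)*(4485972 + c) = (-2900314 + 537753)*(4485972 - 4023) = -2362561*4481949 = -10588877911389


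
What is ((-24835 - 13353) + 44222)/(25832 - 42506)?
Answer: -431/1191 ≈ -0.36188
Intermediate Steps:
((-24835 - 13353) + 44222)/(25832 - 42506) = (-38188 + 44222)/(-16674) = 6034*(-1/16674) = -431/1191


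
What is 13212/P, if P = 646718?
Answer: 6606/323359 ≈ 0.020429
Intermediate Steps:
13212/P = 13212/646718 = 13212*(1/646718) = 6606/323359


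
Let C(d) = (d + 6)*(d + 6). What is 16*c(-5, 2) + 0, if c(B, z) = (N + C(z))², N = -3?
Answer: 59536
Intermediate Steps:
C(d) = (6 + d)² (C(d) = (6 + d)*(6 + d) = (6 + d)²)
c(B, z) = (-3 + (6 + z)²)²
16*c(-5, 2) + 0 = 16*(-3 + (6 + 2)²)² + 0 = 16*(-3 + 8²)² + 0 = 16*(-3 + 64)² + 0 = 16*61² + 0 = 16*3721 + 0 = 59536 + 0 = 59536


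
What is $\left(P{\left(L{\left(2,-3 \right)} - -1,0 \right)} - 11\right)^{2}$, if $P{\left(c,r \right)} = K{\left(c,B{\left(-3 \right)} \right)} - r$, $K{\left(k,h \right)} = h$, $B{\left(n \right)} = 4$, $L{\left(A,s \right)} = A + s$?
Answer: $49$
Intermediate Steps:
$P{\left(c,r \right)} = 4 - r$
$\left(P{\left(L{\left(2,-3 \right)} - -1,0 \right)} - 11\right)^{2} = \left(\left(4 - 0\right) - 11\right)^{2} = \left(\left(4 + 0\right) - 11\right)^{2} = \left(4 - 11\right)^{2} = \left(-7\right)^{2} = 49$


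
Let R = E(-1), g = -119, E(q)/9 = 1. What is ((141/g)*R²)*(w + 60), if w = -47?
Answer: -148473/119 ≈ -1247.7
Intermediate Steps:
E(q) = 9 (E(q) = 9*1 = 9)
R = 9
((141/g)*R²)*(w + 60) = ((141/(-119))*9²)*(-47 + 60) = ((141*(-1/119))*81)*13 = -141/119*81*13 = -11421/119*13 = -148473/119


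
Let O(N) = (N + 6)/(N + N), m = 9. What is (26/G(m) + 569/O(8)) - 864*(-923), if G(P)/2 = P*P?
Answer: 452535427/567 ≈ 7.9812e+5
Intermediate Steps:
G(P) = 2*P² (G(P) = 2*(P*P) = 2*P²)
O(N) = (6 + N)/(2*N) (O(N) = (6 + N)/((2*N)) = (6 + N)*(1/(2*N)) = (6 + N)/(2*N))
(26/G(m) + 569/O(8)) - 864*(-923) = (26/((2*9²)) + 569/(((½)*(6 + 8)/8))) - 864*(-923) = (26/((2*81)) + 569/(((½)*(⅛)*14))) + 797472 = (26/162 + 569/(7/8)) + 797472 = (26*(1/162) + 569*(8/7)) + 797472 = (13/81 + 4552/7) + 797472 = 368803/567 + 797472 = 452535427/567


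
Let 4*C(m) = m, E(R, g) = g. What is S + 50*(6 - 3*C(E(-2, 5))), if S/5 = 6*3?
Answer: 405/2 ≈ 202.50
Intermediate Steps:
C(m) = m/4
S = 90 (S = 5*(6*3) = 5*18 = 90)
S + 50*(6 - 3*C(E(-2, 5))) = 90 + 50*(6 - 3*5/4) = 90 + 50*(6 - 15/4) = 90 + 50*(9/4) = 90 + 225/2 = 405/2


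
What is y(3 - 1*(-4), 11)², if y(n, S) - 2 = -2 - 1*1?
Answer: 1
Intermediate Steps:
y(n, S) = -1 (y(n, S) = 2 + (-2 - 1*1) = 2 + (-2 - 1) = 2 - 3 = -1)
y(3 - 1*(-4), 11)² = (-1)² = 1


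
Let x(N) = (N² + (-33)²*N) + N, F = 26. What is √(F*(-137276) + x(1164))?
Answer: 4*I*√59095 ≈ 972.38*I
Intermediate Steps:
x(N) = N² + 1090*N (x(N) = (N² + 1089*N) + N = N² + 1090*N)
√(F*(-137276) + x(1164)) = √(26*(-137276) + 1164*(1090 + 1164)) = √(-3569176 + 1164*2254) = √(-3569176 + 2623656) = √(-945520) = 4*I*√59095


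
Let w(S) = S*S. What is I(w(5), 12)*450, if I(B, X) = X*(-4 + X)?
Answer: 43200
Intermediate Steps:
w(S) = S**2
I(w(5), 12)*450 = (12*(-4 + 12))*450 = (12*8)*450 = 96*450 = 43200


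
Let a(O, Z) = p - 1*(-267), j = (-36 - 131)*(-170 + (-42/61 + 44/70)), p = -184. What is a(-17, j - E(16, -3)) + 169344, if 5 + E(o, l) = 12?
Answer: 169427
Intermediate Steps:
E(o, l) = 7 (E(o, l) = -5 + 12 = 7)
j = 60634026/2135 (j = -167*(-170 + (-42*1/61 + 44*(1/70))) = -167*(-170 + (-42/61 + 22/35)) = -167*(-170 - 128/2135) = -167*(-363078/2135) = 60634026/2135 ≈ 28400.)
a(O, Z) = 83 (a(O, Z) = -184 - 1*(-267) = -184 + 267 = 83)
a(-17, j - E(16, -3)) + 169344 = 83 + 169344 = 169427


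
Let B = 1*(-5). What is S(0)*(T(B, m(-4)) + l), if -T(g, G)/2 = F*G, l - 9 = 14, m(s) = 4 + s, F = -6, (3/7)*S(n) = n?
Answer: 0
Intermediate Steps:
S(n) = 7*n/3
B = -5
l = 23 (l = 9 + 14 = 23)
T(g, G) = 12*G (T(g, G) = -(-12)*G = 12*G)
S(0)*(T(B, m(-4)) + l) = ((7/3)*0)*(12*(4 - 4) + 23) = 0*(12*0 + 23) = 0*(0 + 23) = 0*23 = 0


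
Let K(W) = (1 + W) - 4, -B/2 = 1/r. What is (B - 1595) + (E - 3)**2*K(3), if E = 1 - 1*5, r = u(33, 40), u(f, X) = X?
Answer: -31901/20 ≈ -1595.1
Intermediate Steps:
r = 40
E = -4 (E = 1 - 5 = -4)
B = -1/20 (B = -2/40 = -2*1/40 = -1/20 ≈ -0.050000)
K(W) = -3 + W
(B - 1595) + (E - 3)**2*K(3) = (-1/20 - 1595) + (-4 - 3)**2*(-3 + 3) = -31901/20 + (-7)**2*0 = -31901/20 + 49*0 = -31901/20 + 0 = -31901/20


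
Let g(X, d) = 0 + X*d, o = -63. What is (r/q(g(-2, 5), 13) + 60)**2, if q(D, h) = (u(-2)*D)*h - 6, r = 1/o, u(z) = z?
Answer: 921828494161/256064004 ≈ 3600.0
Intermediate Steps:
g(X, d) = X*d
r = -1/63 (r = 1/(-63) = -1/63 ≈ -0.015873)
q(D, h) = -6 - 2*D*h (q(D, h) = (-2*D)*h - 6 = -2*D*h - 6 = -6 - 2*D*h)
(r/q(g(-2, 5), 13) + 60)**2 = (-1/(63*(-6 - 2*(-2*5)*13)) + 60)**2 = (-1/(63*(-6 - 2*(-10)*13)) + 60)**2 = (-1/(63*(-6 + 260)) + 60)**2 = (-1/63/254 + 60)**2 = (-1/63*1/254 + 60)**2 = (-1/16002 + 60)**2 = (960119/16002)**2 = 921828494161/256064004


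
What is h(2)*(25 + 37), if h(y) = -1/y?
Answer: -31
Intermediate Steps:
h(2)*(25 + 37) = (-1/2)*(25 + 37) = -1*½*62 = -½*62 = -31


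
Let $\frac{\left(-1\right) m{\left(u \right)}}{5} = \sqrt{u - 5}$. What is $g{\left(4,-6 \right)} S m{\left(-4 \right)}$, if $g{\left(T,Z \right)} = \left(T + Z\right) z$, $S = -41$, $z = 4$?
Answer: $- 4920 i \approx - 4920.0 i$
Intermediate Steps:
$g{\left(T,Z \right)} = 4 T + 4 Z$ ($g{\left(T,Z \right)} = \left(T + Z\right) 4 = 4 T + 4 Z$)
$m{\left(u \right)} = - 5 \sqrt{-5 + u}$ ($m{\left(u \right)} = - 5 \sqrt{u - 5} = - 5 \sqrt{-5 + u}$)
$g{\left(4,-6 \right)} S m{\left(-4 \right)} = \left(4 \cdot 4 + 4 \left(-6\right)\right) \left(-41\right) \left(- 5 \sqrt{-5 - 4}\right) = \left(16 - 24\right) \left(-41\right) \left(- 5 \sqrt{-9}\right) = \left(-8\right) \left(-41\right) \left(- 5 \cdot 3 i\right) = 328 \left(- 15 i\right) = - 4920 i$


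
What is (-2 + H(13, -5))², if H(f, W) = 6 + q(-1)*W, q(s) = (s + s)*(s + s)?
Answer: 256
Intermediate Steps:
q(s) = 4*s² (q(s) = (2*s)*(2*s) = 4*s²)
H(f, W) = 6 + 4*W (H(f, W) = 6 + (4*(-1)²)*W = 6 + (4*1)*W = 6 + 4*W)
(-2 + H(13, -5))² = (-2 + (6 + 4*(-5)))² = (-2 + (6 - 20))² = (-2 - 14)² = (-16)² = 256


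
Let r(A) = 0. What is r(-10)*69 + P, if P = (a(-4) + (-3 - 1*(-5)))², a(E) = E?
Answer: 4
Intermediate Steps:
P = 4 (P = (-4 + (-3 - 1*(-5)))² = (-4 + (-3 + 5))² = (-4 + 2)² = (-2)² = 4)
r(-10)*69 + P = 0*69 + 4 = 0 + 4 = 4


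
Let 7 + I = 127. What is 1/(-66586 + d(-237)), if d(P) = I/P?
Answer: -79/5260334 ≈ -1.5018e-5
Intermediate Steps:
I = 120 (I = -7 + 127 = 120)
d(P) = 120/P
1/(-66586 + d(-237)) = 1/(-66586 + 120/(-237)) = 1/(-66586 + 120*(-1/237)) = 1/(-66586 - 40/79) = 1/(-5260334/79) = -79/5260334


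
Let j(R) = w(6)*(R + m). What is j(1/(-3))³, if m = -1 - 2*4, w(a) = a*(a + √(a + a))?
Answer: -75866112 - 42147840*√3 ≈ -1.4887e+8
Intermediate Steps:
w(a) = a*(a + √2*√a) (w(a) = a*(a + √(2*a)) = a*(a + √2*√a))
m = -9 (m = -1 - 8 = -9)
j(R) = (-9 + R)*(36 + 12*√3) (j(R) = (6² + √2*6^(3/2))*(R - 9) = (36 + √2*(6*√6))*(-9 + R) = (36 + 12*√3)*(-9 + R) = (-9 + R)*(36 + 12*√3))
j(1/(-3))³ = (12*(-9 + 1/(-3))*(3 + √3))³ = (12*(-9 - ⅓)*(3 + √3))³ = (12*(-28/3)*(3 + √3))³ = (-336 - 112*√3)³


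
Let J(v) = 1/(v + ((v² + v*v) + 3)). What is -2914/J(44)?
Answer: -11419966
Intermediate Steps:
J(v) = 1/(3 + v + 2*v²) (J(v) = 1/(v + ((v² + v²) + 3)) = 1/(v + (2*v² + 3)) = 1/(v + (3 + 2*v²)) = 1/(3 + v + 2*v²))
-2914/J(44) = -2914/(1/(3 + 44 + 2*44²)) = -2914/(1/(3 + 44 + 2*1936)) = -2914/(1/(3 + 44 + 3872)) = -2914/(1/3919) = -2914/1/3919 = -2914*3919 = -11419966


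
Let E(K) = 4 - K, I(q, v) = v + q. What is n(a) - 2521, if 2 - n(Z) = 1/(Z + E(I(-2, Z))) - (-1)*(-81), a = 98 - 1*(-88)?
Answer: -14629/6 ≈ -2438.2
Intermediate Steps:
I(q, v) = q + v
a = 186 (a = 98 + 88 = 186)
n(Z) = 497/6 (n(Z) = 2 - (1/(Z + (4 - (-2 + Z))) - (-1)*(-81)) = 2 - (1/(Z + (4 + (2 - Z))) - 1*81) = 2 - (1/(Z + (6 - Z)) - 81) = 2 - (1/6 - 81) = 2 - 1*(-485/6) = 2 + 485/6 = 497/6)
n(a) - 2521 = 497/6 - 2521 = -14629/6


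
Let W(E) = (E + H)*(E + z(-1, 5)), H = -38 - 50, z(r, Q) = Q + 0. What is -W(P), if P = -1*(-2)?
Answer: 602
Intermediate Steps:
z(r, Q) = Q
H = -88
P = 2
W(E) = (-88 + E)*(5 + E) (W(E) = (E - 88)*(E + 5) = (-88 + E)*(5 + E))
-W(P) = -(-440 + 2**2 - 83*2) = -(-440 + 4 - 166) = -1*(-602) = 602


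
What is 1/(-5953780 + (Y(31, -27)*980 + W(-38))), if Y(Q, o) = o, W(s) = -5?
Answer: -1/5980245 ≈ -1.6722e-7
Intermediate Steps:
1/(-5953780 + (Y(31, -27)*980 + W(-38))) = 1/(-5953780 + (-27*980 - 5)) = 1/(-5953780 + (-26460 - 5)) = 1/(-5953780 - 26465) = 1/(-5980245) = -1/5980245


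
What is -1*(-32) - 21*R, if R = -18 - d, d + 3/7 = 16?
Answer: 737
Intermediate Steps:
d = 109/7 (d = -3/7 + 16 = 109/7 ≈ 15.571)
R = -235/7 (R = -18 - 1*109/7 = -18 - 109/7 = -235/7 ≈ -33.571)
-1*(-32) - 21*R = -1*(-32) - 21*(-235/7) = 32 + 705 = 737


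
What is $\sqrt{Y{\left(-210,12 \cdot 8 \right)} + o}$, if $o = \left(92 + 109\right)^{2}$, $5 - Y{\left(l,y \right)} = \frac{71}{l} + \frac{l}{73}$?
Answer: $\frac{\sqrt{9496525121790}}{15330} \approx 201.02$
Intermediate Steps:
$Y{\left(l,y \right)} = 5 - \frac{71}{l} - \frac{l}{73}$ ($Y{\left(l,y \right)} = 5 - \left(\frac{71}{l} + \frac{l}{73}\right) = 5 - \frac{71}{l} - \frac{l}{73}$)
$o = 40401$ ($o = 201^{2} = 40401$)
$\sqrt{Y{\left(-210,12 \cdot 8 \right)} + o} = \sqrt{\left(5 - \frac{71}{-210} - - \frac{210}{73}\right) + 40401} = \sqrt{\left(5 - - \frac{71}{210} + \frac{210}{73}\right) + 40401} = \sqrt{\left(5 + \frac{71}{210} + \frac{210}{73}\right) + 40401} = \sqrt{\frac{125933}{15330} + 40401} = \sqrt{\frac{619473263}{15330}} = \frac{\sqrt{9496525121790}}{15330}$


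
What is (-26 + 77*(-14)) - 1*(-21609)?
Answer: 20505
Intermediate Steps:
(-26 + 77*(-14)) - 1*(-21609) = (-26 - 1078) + 21609 = -1104 + 21609 = 20505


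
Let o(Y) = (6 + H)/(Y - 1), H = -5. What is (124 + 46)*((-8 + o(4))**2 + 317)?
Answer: 574940/9 ≈ 63882.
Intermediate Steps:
o(Y) = 1/(-1 + Y) (o(Y) = (6 - 5)/(Y - 1) = 1/(-1 + Y))
(124 + 46)*((-8 + o(4))**2 + 317) = (124 + 46)*((-8 + 1/(-1 + 4))**2 + 317) = 170*((-8 + 1/3)**2 + 317) = 170*((-23/3)**2 + 317) = 170*(529/9 + 317) = 170*(3382/9) = 574940/9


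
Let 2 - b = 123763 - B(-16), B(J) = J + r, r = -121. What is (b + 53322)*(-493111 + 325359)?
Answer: 11839265152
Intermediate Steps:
B(J) = -121 + J (B(J) = J - 121 = -121 + J)
b = -123898 (b = 2 - (123763 - (-121 - 16)) = 2 - (123763 - 1*(-137)) = 2 - (123763 + 137) = 2 - 1*123900 = 2 - 123900 = -123898)
(b + 53322)*(-493111 + 325359) = (-123898 + 53322)*(-493111 + 325359) = -70576*(-167752) = 11839265152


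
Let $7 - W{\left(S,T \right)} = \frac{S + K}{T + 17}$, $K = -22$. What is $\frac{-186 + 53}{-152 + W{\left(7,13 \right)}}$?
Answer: $\frac{266}{289} \approx 0.92041$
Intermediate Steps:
$W{\left(S,T \right)} = 7 - \frac{-22 + S}{17 + T}$ ($W{\left(S,T \right)} = 7 - \frac{S - 22}{T + 17} = 7 - \frac{-22 + S}{17 + T}$)
$\frac{-186 + 53}{-152 + W{\left(7,13 \right)}} = \frac{-186 + 53}{-152 + \frac{141 - 7 + 7 \cdot 13}{17 + 13}} = - \frac{133}{-152 + \frac{141 - 7 + 91}{30}} = - \frac{133}{-152 + \frac{1}{30} \cdot 225} = - \frac{133}{-152 + \frac{15}{2}} = - \frac{133}{- \frac{289}{2}} = \left(-133\right) \left(- \frac{2}{289}\right) = \frac{266}{289}$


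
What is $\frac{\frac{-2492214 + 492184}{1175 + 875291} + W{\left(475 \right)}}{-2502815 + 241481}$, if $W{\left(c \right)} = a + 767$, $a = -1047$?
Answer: $\frac{41235085}{330330394274} \approx 0.00012483$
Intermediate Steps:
$W{\left(c \right)} = -280$ ($W{\left(c \right)} = -1047 + 767 = -280$)
$\frac{\frac{-2492214 + 492184}{1175 + 875291} + W{\left(475 \right)}}{-2502815 + 241481} = \frac{\frac{-2492214 + 492184}{1175 + 875291} - 280}{-2502815 + 241481} = \frac{- \frac{2000030}{876466} - 280}{-2261334} = \left(\left(-2000030\right) \frac{1}{876466} - 280\right) \left(- \frac{1}{2261334}\right) = \left(- \frac{1000015}{438233} - 280\right) \left(- \frac{1}{2261334}\right) = \left(- \frac{123705255}{438233}\right) \left(- \frac{1}{2261334}\right) = \frac{41235085}{330330394274}$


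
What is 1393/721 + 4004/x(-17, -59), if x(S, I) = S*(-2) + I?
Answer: -407437/2575 ≈ -158.23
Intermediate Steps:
x(S, I) = I - 2*S (x(S, I) = -2*S + I = I - 2*S)
1393/721 + 4004/x(-17, -59) = 1393/721 + 4004/(-59 - 2*(-17)) = 1393*(1/721) + 4004/(-59 + 34) = 199/103 + 4004/(-25) = 199/103 + 4004*(-1/25) = 199/103 - 4004/25 = -407437/2575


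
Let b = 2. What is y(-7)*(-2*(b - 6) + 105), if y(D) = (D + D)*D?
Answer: 11074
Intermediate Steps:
y(D) = 2*D² (y(D) = (2*D)*D = 2*D²)
y(-7)*(-2*(b - 6) + 105) = (2*(-7)²)*(-2*(2 - 6) + 105) = (2*49)*(-2*(-4) + 105) = 98*(8 + 105) = 98*113 = 11074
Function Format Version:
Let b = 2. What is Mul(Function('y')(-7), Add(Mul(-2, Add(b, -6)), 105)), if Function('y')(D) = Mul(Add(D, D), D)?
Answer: 11074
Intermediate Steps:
Function('y')(D) = Mul(2, Pow(D, 2)) (Function('y')(D) = Mul(Mul(2, D), D) = Mul(2, Pow(D, 2)))
Mul(Function('y')(-7), Add(Mul(-2, Add(b, -6)), 105)) = Mul(Mul(2, Pow(-7, 2)), Add(Mul(-2, Add(2, -6)), 105)) = Mul(Mul(2, 49), Add(Mul(-2, -4), 105)) = Mul(98, Add(8, 105)) = Mul(98, 113) = 11074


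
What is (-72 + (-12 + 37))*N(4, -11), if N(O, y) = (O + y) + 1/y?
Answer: 3666/11 ≈ 333.27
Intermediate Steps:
N(O, y) = O + y + 1/y
(-72 + (-12 + 37))*N(4, -11) = (-72 + (-12 + 37))*(4 - 11 + 1/(-11)) = (-72 + 25)*(4 - 11 - 1/11) = -47*(-78/11) = 3666/11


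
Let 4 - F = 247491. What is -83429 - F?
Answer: 164058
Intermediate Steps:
F = -247487 (F = 4 - 1*247491 = 4 - 247491 = -247487)
-83429 - F = -83429 - 1*(-247487) = -83429 + 247487 = 164058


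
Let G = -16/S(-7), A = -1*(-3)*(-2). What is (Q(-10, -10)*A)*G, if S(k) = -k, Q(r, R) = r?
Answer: -960/7 ≈ -137.14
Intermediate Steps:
A = -6 (A = 3*(-2) = -6)
G = -16/7 (G = -16/((-1*(-7))) = -16/7 ≈ -2.2857)
(Q(-10, -10)*A)*G = -10*(-6)*(-16/7) = 60*(-16/7) = -960/7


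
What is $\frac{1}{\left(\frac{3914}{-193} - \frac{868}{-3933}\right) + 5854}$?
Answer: $\frac{759069}{4428363688} \approx 0.00017141$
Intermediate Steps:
$\frac{1}{\left(\frac{3914}{-193} - \frac{868}{-3933}\right) + 5854} = \frac{1}{\left(3914 \left(- \frac{1}{193}\right) - - \frac{868}{3933}\right) + 5854} = \frac{1}{\left(- \frac{3914}{193} + \frac{868}{3933}\right) + 5854} = \frac{1}{- \frac{15226238}{759069} + 5854} = \frac{1}{\frac{4428363688}{759069}} = \frac{759069}{4428363688}$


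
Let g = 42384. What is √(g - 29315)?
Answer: √13069 ≈ 114.32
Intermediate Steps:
√(g - 29315) = √(42384 - 29315) = √13069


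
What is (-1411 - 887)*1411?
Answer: -3242478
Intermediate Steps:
(-1411 - 887)*1411 = -2298*1411 = -3242478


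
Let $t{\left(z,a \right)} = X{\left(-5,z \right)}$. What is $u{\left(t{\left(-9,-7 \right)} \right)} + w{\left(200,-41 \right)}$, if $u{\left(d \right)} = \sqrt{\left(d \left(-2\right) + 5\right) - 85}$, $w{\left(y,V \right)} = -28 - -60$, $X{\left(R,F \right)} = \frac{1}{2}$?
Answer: $32 + 9 i \approx 32.0 + 9.0 i$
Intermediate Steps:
$X{\left(R,F \right)} = \frac{1}{2}$
$t{\left(z,a \right)} = \frac{1}{2}$
$w{\left(y,V \right)} = 32$ ($w{\left(y,V \right)} = -28 + 60 = 32$)
$u{\left(d \right)} = \sqrt{-80 - 2 d}$ ($u{\left(d \right)} = \sqrt{\left(- 2 d + 5\right) - 85} = \sqrt{\left(5 - 2 d\right) - 85} = \sqrt{-80 - 2 d}$)
$u{\left(t{\left(-9,-7 \right)} \right)} + w{\left(200,-41 \right)} = \sqrt{-80 - 1} + 32 = \sqrt{-81} + 32 = 9 i + 32 = 32 + 9 i$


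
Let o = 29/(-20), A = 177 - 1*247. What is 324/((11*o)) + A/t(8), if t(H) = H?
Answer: -37085/1276 ≈ -29.063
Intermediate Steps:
A = -70 (A = 177 - 247 = -70)
o = -29/20 (o = 29*(-1/20) = -29/20 ≈ -1.4500)
324/((11*o)) + A/t(8) = 324/((11*(-29/20))) - 70/8 = 324/(-319/20) - 70*⅛ = 324*(-20/319) - 35/4 = -6480/319 - 35/4 = -37085/1276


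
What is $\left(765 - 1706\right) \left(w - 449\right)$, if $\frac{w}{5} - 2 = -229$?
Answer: $1490544$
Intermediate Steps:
$w = -1135$ ($w = 10 + 5 \left(-229\right) = 10 - 1145 = -1135$)
$\left(765 - 1706\right) \left(w - 449\right) = \left(765 - 1706\right) \left(-1135 - 449\right) = \left(-941\right) \left(-1584\right) = 1490544$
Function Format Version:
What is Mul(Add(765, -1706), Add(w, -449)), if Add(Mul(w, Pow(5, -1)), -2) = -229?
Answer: 1490544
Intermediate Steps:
w = -1135 (w = Add(10, Mul(5, -229)) = Add(10, -1145) = -1135)
Mul(Add(765, -1706), Add(w, -449)) = Mul(Add(765, -1706), Add(-1135, -449)) = Mul(-941, -1584) = 1490544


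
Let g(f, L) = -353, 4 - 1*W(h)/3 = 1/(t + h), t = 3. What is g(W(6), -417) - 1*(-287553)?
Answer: 287200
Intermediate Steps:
W(h) = 12 - 3/(3 + h)
g(W(6), -417) - 1*(-287553) = -353 - 1*(-287553) = -353 + 287553 = 287200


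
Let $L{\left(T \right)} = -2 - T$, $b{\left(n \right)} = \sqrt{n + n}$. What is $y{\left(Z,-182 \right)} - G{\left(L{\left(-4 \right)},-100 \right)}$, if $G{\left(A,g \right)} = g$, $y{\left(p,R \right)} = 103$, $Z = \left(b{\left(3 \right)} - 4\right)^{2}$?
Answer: $203$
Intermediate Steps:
$b{\left(n \right)} = \sqrt{2} \sqrt{n}$ ($b{\left(n \right)} = \sqrt{2 n} = \sqrt{2} \sqrt{n}$)
$Z = \left(-4 + \sqrt{6}\right)^{2}$ ($Z = \left(\sqrt{2} \sqrt{3} - 4\right)^{2} = \left(\sqrt{6} - 4\right)^{2} = \left(-4 + \sqrt{6}\right)^{2} \approx 2.4041$)
$y{\left(Z,-182 \right)} - G{\left(L{\left(-4 \right)},-100 \right)} = 103 - -100 = 103 + 100 = 203$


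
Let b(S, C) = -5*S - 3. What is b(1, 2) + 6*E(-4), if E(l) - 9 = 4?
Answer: 70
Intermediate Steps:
E(l) = 13 (E(l) = 9 + 4 = 13)
b(S, C) = -3 - 5*S
b(1, 2) + 6*E(-4) = (-3 - 5*1) + 6*13 = (-3 - 5) + 78 = -8 + 78 = 70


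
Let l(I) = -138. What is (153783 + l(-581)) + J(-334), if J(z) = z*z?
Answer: 265201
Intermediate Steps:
J(z) = z²
(153783 + l(-581)) + J(-334) = (153783 - 138) + (-334)² = 153645 + 111556 = 265201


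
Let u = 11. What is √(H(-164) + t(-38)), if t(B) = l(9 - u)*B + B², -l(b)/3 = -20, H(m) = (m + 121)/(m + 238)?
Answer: I*√4581118/74 ≈ 28.924*I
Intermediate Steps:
H(m) = (121 + m)/(238 + m)
l(b) = 60 (l(b) = -3*(-20) = 60)
t(B) = B² + 60*B (t(B) = 60*B + B² = B² + 60*B)
√(H(-164) + t(-38)) = √((121 - 164)/(238 - 164) - 38*(60 - 38)) = √(-43/74 - 38*22) = √((1/74)*(-43) - 836) = √(-43/74 - 836) = √(-61907/74) = I*√4581118/74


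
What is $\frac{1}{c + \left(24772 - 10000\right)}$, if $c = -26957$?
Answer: $- \frac{1}{12185} \approx -8.2068 \cdot 10^{-5}$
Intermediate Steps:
$\frac{1}{c + \left(24772 - 10000\right)} = \frac{1}{-26957 + \left(24772 - 10000\right)} = \frac{1}{-26957 + 14772} = \frac{1}{-12185} = - \frac{1}{12185}$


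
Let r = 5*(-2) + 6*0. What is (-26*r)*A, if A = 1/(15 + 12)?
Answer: 260/27 ≈ 9.6296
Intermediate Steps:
A = 1/27 ≈ 0.037037
r = -10 (r = -10 + 0 = -10)
(-26*r)*A = -26*(-10)*(1/27) = 260*(1/27) = 260/27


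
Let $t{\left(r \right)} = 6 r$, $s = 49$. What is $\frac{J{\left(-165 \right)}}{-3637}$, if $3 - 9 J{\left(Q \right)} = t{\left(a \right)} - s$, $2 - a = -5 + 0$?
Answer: $- \frac{10}{32733} \approx -0.0003055$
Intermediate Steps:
$a = 7$ ($a = 2 - \left(-5 + 0\right) = 2 - -5 = 2 + 5 = 7$)
$J{\left(Q \right)} = \frac{10}{9}$ ($J{\left(Q \right)} = \frac{1}{3} - \frac{6 \cdot 7 - 49}{9} = \frac{1}{3} - \frac{42 - 49}{9} = \frac{1}{3} - - \frac{7}{9} = \frac{1}{3} + \frac{7}{9} = \frac{10}{9}$)
$\frac{J{\left(-165 \right)}}{-3637} = \frac{10}{9 \left(-3637\right)} = \frac{10}{9} \left(- \frac{1}{3637}\right) = - \frac{10}{32733}$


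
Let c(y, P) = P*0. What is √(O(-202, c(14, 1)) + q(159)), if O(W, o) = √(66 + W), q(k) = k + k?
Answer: √(318 + 2*I*√34) ≈ 17.836 + 0.3269*I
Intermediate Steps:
c(y, P) = 0
q(k) = 2*k
√(O(-202, c(14, 1)) + q(159)) = √(√(66 - 202) + 2*159) = √(√(-136) + 318) = √(2*I*√34 + 318) = √(318 + 2*I*√34)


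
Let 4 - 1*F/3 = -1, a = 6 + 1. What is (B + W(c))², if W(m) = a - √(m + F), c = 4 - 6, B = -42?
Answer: (35 + √13)² ≈ 1490.4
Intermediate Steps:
a = 7
F = 15 (F = 12 - 3*(-1) = 12 + 3 = 15)
c = -2
W(m) = 7 - √(15 + m) (W(m) = 7 - √(m + 15) = 7 - √(15 + m))
(B + W(c))² = (-42 + (7 - √(15 - 2)))² = (-42 + (7 - √13))² = (-35 - √13)²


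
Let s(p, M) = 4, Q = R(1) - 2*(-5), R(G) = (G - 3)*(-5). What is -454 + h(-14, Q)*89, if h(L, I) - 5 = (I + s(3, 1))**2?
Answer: 51255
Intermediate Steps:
R(G) = 15 - 5*G (R(G) = (-3 + G)*(-5) = 15 - 5*G)
Q = 20 (Q = (15 - 5*1) - 2*(-5) = (15 - 5) + 10 = 10 + 10 = 20)
h(L, I) = 5 + (4 + I)**2 (h(L, I) = 5 + (I + 4)**2 = 5 + (4 + I)**2)
-454 + h(-14, Q)*89 = -454 + (5 + (4 + 20)**2)*89 = -454 + (5 + 24**2)*89 = -454 + (5 + 576)*89 = -454 + 581*89 = -454 + 51709 = 51255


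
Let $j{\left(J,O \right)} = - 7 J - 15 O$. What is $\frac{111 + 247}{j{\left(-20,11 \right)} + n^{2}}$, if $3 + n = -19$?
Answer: $\frac{358}{459} \approx 0.77996$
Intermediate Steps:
$n = -22$ ($n = -3 - 19 = -22$)
$j{\left(J,O \right)} = - 15 O - 7 J$
$\frac{111 + 247}{j{\left(-20,11 \right)} + n^{2}} = \frac{111 + 247}{\left(\left(-15\right) 11 - -140\right) + \left(-22\right)^{2}} = \frac{358}{\left(-165 + 140\right) + 484} = \frac{358}{-25 + 484} = \frac{358}{459}$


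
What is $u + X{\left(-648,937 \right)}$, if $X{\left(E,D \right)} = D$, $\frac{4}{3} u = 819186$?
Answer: $\frac{1230653}{2} \approx 6.1533 \cdot 10^{5}$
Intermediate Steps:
$u = \frac{1228779}{2}$ ($u = \frac{3}{4} \cdot 819186 = \frac{1228779}{2} \approx 6.1439 \cdot 10^{5}$)
$u + X{\left(-648,937 \right)} = \frac{1228779}{2} + 937 = \frac{1230653}{2}$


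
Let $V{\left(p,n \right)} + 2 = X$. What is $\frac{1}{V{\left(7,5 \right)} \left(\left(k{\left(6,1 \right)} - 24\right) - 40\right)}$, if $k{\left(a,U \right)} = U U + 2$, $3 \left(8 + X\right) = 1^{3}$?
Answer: $\frac{3}{1769} \approx 0.0016959$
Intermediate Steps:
$X = - \frac{23}{3}$ ($X = -8 + \frac{1^{3}}{3} = -8 + \frac{1}{3} \cdot 1 = -8 + \frac{1}{3} = - \frac{23}{3} \approx -7.6667$)
$V{\left(p,n \right)} = - \frac{29}{3}$ ($V{\left(p,n \right)} = -2 - \frac{23}{3} = - \frac{29}{3}$)
$k{\left(a,U \right)} = 2 + U^{2}$ ($k{\left(a,U \right)} = U^{2} + 2 = 2 + U^{2}$)
$\frac{1}{V{\left(7,5 \right)} \left(\left(k{\left(6,1 \right)} - 24\right) - 40\right)} = \frac{1}{\left(- \frac{29}{3}\right) \left(\left(\left(2 + 1^{2}\right) - 24\right) - 40\right)} = \frac{1}{\left(- \frac{29}{3}\right) \left(\left(\left(2 + 1\right) - 24\right) - 40\right)} = \frac{1}{\left(- \frac{29}{3}\right) \left(\left(3 - 24\right) - 40\right)} = \frac{1}{\left(- \frac{29}{3}\right) \left(-21 - 40\right)} = \frac{1}{\left(- \frac{29}{3}\right) \left(-61\right)} = \frac{1}{\frac{1769}{3}} = \frac{3}{1769}$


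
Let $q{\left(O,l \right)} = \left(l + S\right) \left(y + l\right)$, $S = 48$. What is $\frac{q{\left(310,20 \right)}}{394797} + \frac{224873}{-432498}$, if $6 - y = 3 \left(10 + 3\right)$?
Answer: $- \frac{207835697}{398016114} \approx -0.52218$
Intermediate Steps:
$y = -33$ ($y = 6 - 3 \left(10 + 3\right) = 6 - 3 \cdot 13 = 6 - 39 = -33$)
$q{\left(O,l \right)} = \left(-33 + l\right) \left(48 + l\right)$ ($q{\left(O,l \right)} = \left(l + 48\right) \left(-33 + l\right) = \left(48 + l\right) \left(-33 + l\right) = \left(-33 + l\right) \left(48 + l\right)$)
$\frac{q{\left(310,20 \right)}}{394797} + \frac{224873}{-432498} = \frac{-1584 + 20^{2} + 15 \cdot 20}{394797} + \frac{224873}{-432498} = \left(-1584 + 400 + 300\right) \frac{1}{394797} + 224873 \left(- \frac{1}{432498}\right) = \left(-884\right) \frac{1}{394797} - \frac{20443}{39318} = - \frac{68}{30369} - \frac{20443}{39318} = - \frac{207835697}{398016114}$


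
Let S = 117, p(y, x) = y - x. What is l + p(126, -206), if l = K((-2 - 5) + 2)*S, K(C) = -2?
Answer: 98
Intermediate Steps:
l = -234 (l = -2*117 = -234)
l + p(126, -206) = -234 + (126 - 1*(-206)) = -234 + (126 + 206) = -234 + 332 = 98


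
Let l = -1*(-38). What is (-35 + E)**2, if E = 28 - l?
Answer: 2025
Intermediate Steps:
l = 38
E = -10 (E = 28 - 1*38 = 28 - 38 = -10)
(-35 + E)**2 = (-35 - 10)**2 = (-45)**2 = 2025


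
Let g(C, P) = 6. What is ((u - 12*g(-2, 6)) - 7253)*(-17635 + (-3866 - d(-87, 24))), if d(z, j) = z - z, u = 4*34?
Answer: 154570689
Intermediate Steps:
u = 136
d(z, j) = 0
((u - 12*g(-2, 6)) - 7253)*(-17635 + (-3866 - d(-87, 24))) = ((136 - 12*6) - 7253)*(-17635 + (-3866 - 1*0)) = ((136 - 72) - 7253)*(-17635 + (-3866 + 0)) = (64 - 7253)*(-17635 - 3866) = -7189*(-21501) = 154570689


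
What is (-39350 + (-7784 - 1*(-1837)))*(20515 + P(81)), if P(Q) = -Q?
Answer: -925598898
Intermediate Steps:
(-39350 + (-7784 - 1*(-1837)))*(20515 + P(81)) = (-39350 + (-7784 - 1*(-1837)))*(20515 - 1*81) = (-39350 + (-7784 + 1837))*(20515 - 81) = (-39350 - 5947)*20434 = -45297*20434 = -925598898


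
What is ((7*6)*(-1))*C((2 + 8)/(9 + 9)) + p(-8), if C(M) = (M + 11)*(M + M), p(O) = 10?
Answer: -14290/27 ≈ -529.26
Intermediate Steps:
C(M) = 2*M*(11 + M) (C(M) = (11 + M)*(2*M) = 2*M*(11 + M))
((7*6)*(-1))*C((2 + 8)/(9 + 9)) + p(-8) = ((7*6)*(-1))*(2*((2 + 8)/(9 + 9))*(11 + (2 + 8)/(9 + 9))) + 10 = (42*(-1))*(2*(10/18)*(11 + 10/18)) + 10 = -84*10*(1/18)*(11 + 10*(1/18)) + 10 = -84*5*(11 + 5/9)/9 + 10 = -84*5*104/(9*9) + 10 = -42*1040/81 + 10 = -14560/27 + 10 = -14290/27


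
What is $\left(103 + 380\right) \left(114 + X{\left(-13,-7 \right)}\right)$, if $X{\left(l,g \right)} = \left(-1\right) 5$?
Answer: $52647$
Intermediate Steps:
$X{\left(l,g \right)} = -5$
$\left(103 + 380\right) \left(114 + X{\left(-13,-7 \right)}\right) = \left(103 + 380\right) \left(114 - 5\right) = 483 \cdot 109 = 52647$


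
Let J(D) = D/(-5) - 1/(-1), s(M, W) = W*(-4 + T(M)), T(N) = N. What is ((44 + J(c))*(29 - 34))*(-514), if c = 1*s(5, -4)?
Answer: 117706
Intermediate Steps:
s(M, W) = W*(-4 + M)
c = -4 (c = 1*(-4*(-4 + 5)) = 1*(-4*1) = 1*(-4) = -4)
J(D) = 1 - D/5 (J(D) = D*(-1/5) - 1*(-1) = -D/5 + 1 = 1 - D/5)
((44 + J(c))*(29 - 34))*(-514) = ((44 + (1 - 1/5*(-4)))*(29 - 34))*(-514) = ((44 + (1 + 4/5))*(-5))*(-514) = ((44 + 9/5)*(-5))*(-514) = ((229/5)*(-5))*(-514) = -229*(-514) = 117706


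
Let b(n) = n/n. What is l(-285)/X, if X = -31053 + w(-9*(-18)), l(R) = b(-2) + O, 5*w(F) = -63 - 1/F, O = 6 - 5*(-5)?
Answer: -25920/25163137 ≈ -0.0010301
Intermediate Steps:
b(n) = 1
O = 31 (O = 6 + 25 = 31)
w(F) = -63/5 - 1/(5*F) (w(F) = (-63 - 1/F)/5 = -63/5 - 1/(5*F))
l(R) = 32 (l(R) = 1 + 31 = 32)
X = -25163137/810 (X = -31053 + (-1 - (-567)*(-18))/(5*((-9*(-18)))) = -31053 + (⅕)*(-1 - 63*162)/162 = -31053 + (⅕)*(1/162)*(-1 - 10206) = -31053 + (⅕)*(1/162)*(-10207) = -31053 - 10207/810 = -25163137/810 ≈ -31066.)
l(-285)/X = 32/(-25163137/810) = 32*(-810/25163137) = -25920/25163137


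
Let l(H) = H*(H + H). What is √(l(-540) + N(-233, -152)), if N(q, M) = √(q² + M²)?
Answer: √(583200 + √77393) ≈ 763.86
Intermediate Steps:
N(q, M) = √(M² + q²)
l(H) = 2*H² (l(H) = H*(2*H) = 2*H²)
√(l(-540) + N(-233, -152)) = √(2*(-540)² + √((-152)² + (-233)²)) = √(2*291600 + √(23104 + 54289)) = √(583200 + √77393)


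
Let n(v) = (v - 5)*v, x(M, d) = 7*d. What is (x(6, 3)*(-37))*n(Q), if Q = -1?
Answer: -4662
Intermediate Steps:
n(v) = v*(-5 + v) (n(v) = (-5 + v)*v = v*(-5 + v))
(x(6, 3)*(-37))*n(Q) = ((7*3)*(-37))*(-(-5 - 1)) = (21*(-37))*(-1*(-6)) = -777*6 = -4662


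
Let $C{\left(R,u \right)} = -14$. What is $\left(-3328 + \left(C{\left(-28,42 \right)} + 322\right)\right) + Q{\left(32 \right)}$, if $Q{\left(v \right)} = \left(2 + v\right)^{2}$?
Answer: $-1864$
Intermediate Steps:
$\left(-3328 + \left(C{\left(-28,42 \right)} + 322\right)\right) + Q{\left(32 \right)} = \left(-3328 + \left(-14 + 322\right)\right) + \left(2 + 32\right)^{2} = \left(-3328 + 308\right) + 34^{2} = -3020 + 1156 = -1864$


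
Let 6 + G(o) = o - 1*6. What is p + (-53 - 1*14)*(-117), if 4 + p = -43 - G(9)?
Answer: 7795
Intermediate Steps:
G(o) = -12 + o (G(o) = -6 + (o - 1*6) = -6 + (o - 6) = -6 + (-6 + o) = -12 + o)
p = -44 (p = -4 + (-43 - (-12 + 9)) = -4 + (-43 - 1*(-3)) = -4 + (-43 + 3) = -4 - 40 = -44)
p + (-53 - 1*14)*(-117) = -44 + (-53 - 1*14)*(-117) = -44 + (-53 - 14)*(-117) = -44 - 67*(-117) = -44 + 7839 = 7795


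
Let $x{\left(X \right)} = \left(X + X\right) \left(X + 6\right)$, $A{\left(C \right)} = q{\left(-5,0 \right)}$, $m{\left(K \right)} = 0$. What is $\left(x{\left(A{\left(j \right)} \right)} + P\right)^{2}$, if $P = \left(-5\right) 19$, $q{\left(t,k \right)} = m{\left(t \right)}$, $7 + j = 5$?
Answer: $9025$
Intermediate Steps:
$j = -2$ ($j = -7 + 5 = -2$)
$q{\left(t,k \right)} = 0$
$A{\left(C \right)} = 0$
$P = -95$
$x{\left(X \right)} = 2 X \left(6 + X\right)$
$\left(x{\left(A{\left(j \right)} \right)} + P\right)^{2} = \left(2 \cdot 0 \left(6 + 0\right) - 95\right)^{2} = \left(2 \cdot 0 \cdot 6 - 95\right)^{2} = \left(0 - 95\right)^{2} = \left(-95\right)^{2} = 9025$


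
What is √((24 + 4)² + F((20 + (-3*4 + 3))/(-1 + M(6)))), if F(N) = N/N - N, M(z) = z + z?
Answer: 28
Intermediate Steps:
M(z) = 2*z
F(N) = 1 - N
√((24 + 4)² + F((20 + (-3*4 + 3))/(-1 + M(6)))) = √((24 + 4)² + (1 - (20 + (-3*4 + 3))/(-1 + 2*6))) = √(28² + (1 - (20 + (-12 + 3))/(-1 + 12))) = √(784 + (1 - (20 - 9)/11)) = √(784 + (1 - 11/11)) = √(784 + (1 - 1*1)) = √(784 + (1 - 1)) = √(784 + 0) = √784 = 28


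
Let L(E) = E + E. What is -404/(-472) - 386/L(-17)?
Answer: 24491/2006 ≈ 12.209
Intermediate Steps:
L(E) = 2*E
-404/(-472) - 386/L(-17) = -404/(-472) - 386/(2*(-17)) = -404*(-1/472) - 386/(-34) = 101/118 - 386*(-1/34) = 101/118 + 193/17 = 24491/2006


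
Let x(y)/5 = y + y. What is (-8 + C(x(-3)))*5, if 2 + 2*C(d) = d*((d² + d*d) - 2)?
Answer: -134895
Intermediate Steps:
x(y) = 10*y (x(y) = 5*(y + y) = 5*(2*y) = 10*y)
C(d) = -1 + d*(-2 + 2*d²)/2 (C(d) = -1 + (d*((d² + d*d) - 2))/2 = -1 + (d*((d² + d²) - 2))/2 = -1 + (d*(2*d² - 2))/2 = -1 + (d*(-2 + 2*d²))/2 = -1 + d*(-2 + 2*d²)/2)
(-8 + C(x(-3)))*5 = (-8 + (-1 + (10*(-3))³ - 10*(-3)))*5 = (-8 + (-1 + (-30)³ - 1*(-30)))*5 = (-8 + (-1 - 27000 + 30))*5 = (-8 - 26971)*5 = -26979*5 = -134895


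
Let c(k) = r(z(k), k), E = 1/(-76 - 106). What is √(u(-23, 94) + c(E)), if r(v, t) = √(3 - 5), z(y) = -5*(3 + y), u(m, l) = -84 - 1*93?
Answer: √(-177 + I*√2) ≈ 0.05315 + 13.304*I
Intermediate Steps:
u(m, l) = -177 (u(m, l) = -84 - 93 = -177)
E = -1/182 (E = 1/(-182) = -1/182 ≈ -0.0054945)
z(y) = -15 - 5*y
r(v, t) = I*√2 (r(v, t) = √(-2) = I*√2)
c(k) = I*√2
√(u(-23, 94) + c(E)) = √(-177 + I*√2)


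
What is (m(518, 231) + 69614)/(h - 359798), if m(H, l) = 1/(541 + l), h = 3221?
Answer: -17914003/91759148 ≈ -0.19523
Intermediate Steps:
(m(518, 231) + 69614)/(h - 359798) = (1/(541 + 231) + 69614)/(3221 - 359798) = (1/772 + 69614)/(-356577) = (1/772 + 69614)*(-1/356577) = (53742009/772)*(-1/356577) = -17914003/91759148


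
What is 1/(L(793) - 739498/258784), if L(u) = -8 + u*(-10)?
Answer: -129392/1027483445 ≈ -0.00012593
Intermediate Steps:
L(u) = -8 - 10*u
1/(L(793) - 739498/258784) = 1/((-8 - 10*793) - 739498/258784) = 1/((-8 - 7930) - 739498*1/258784) = 1/(-7938 - 369749/129392) = 1/(-1027483445/129392) = -129392/1027483445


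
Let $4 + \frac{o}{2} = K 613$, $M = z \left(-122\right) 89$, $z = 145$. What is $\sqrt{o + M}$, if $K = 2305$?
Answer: $2 \sqrt{312878} \approx 1118.7$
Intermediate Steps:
$M = -1574410$ ($M = 145 \left(-122\right) 89 = \left(-17690\right) 89 = -1574410$)
$o = 2825922$ ($o = -8 + 2 \cdot 2305 \cdot 613 = -8 + 2 \cdot 1412965 = -8 + 2825930 = 2825922$)
$\sqrt{o + M} = \sqrt{2825922 - 1574410} = \sqrt{1251512} = 2 \sqrt{312878}$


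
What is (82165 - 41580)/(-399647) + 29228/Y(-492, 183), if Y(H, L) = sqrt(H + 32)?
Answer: -40585/399647 - 14614*I*sqrt(115)/115 ≈ -0.10155 - 1362.8*I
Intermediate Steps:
Y(H, L) = sqrt(32 + H)
(82165 - 41580)/(-399647) + 29228/Y(-492, 183) = (82165 - 41580)/(-399647) + 29228/(sqrt(32 - 492)) = 40585*(-1/399647) + 29228/(sqrt(-460)) = -40585/399647 + 29228/((2*I*sqrt(115))) = -40585/399647 + 29228*(-I*sqrt(115)/230) = -40585/399647 - 14614*I*sqrt(115)/115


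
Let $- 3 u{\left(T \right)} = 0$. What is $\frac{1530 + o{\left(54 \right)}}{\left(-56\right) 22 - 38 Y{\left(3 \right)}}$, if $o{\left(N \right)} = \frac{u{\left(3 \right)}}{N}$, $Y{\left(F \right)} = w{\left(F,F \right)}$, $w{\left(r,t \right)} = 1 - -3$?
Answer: $- \frac{765}{692} \approx -1.1055$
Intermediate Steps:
$u{\left(T \right)} = 0$ ($u{\left(T \right)} = \left(- \frac{1}{3}\right) 0 = 0$)
$w{\left(r,t \right)} = 4$ ($w{\left(r,t \right)} = 1 + 3 = 4$)
$Y{\left(F \right)} = 4$
$o{\left(N \right)} = 0$ ($o{\left(N \right)} = \frac{0}{N} = 0$)
$\frac{1530 + o{\left(54 \right)}}{\left(-56\right) 22 - 38 Y{\left(3 \right)}} = \frac{1530 + 0}{\left(-56\right) 22 - 152} = \frac{1530}{-1232 - 152} = \frac{1530}{-1384} = 1530 \left(- \frac{1}{1384}\right) = - \frac{765}{692}$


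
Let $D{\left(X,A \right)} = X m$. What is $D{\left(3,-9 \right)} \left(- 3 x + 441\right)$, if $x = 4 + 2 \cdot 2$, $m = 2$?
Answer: $2502$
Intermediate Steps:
$D{\left(X,A \right)} = 2 X$ ($D{\left(X,A \right)} = X 2 = 2 X$)
$x = 8$ ($x = 4 + 4 = 8$)
$D{\left(3,-9 \right)} \left(- 3 x + 441\right) = 2 \cdot 3 \left(\left(-3\right) 8 + 441\right) = 6 \left(-24 + 441\right) = 6 \cdot 417 = 2502$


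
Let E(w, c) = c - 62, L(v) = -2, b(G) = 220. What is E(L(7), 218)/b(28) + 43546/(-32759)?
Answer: -1117429/1801745 ≈ -0.62019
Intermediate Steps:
E(w, c) = -62 + c
E(L(7), 218)/b(28) + 43546/(-32759) = (-62 + 218)/220 + 43546/(-32759) = 156*(1/220) + 43546*(-1/32759) = 39/55 - 43546/32759 = -1117429/1801745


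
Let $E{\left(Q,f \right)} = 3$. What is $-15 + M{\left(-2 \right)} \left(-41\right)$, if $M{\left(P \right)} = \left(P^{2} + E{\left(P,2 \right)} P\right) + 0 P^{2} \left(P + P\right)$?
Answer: $67$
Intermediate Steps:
$M{\left(P \right)} = P^{2} + 3 P$ ($M{\left(P \right)} = \left(P^{2} + 3 P\right) + 0 P^{2} \left(P + P\right) = \left(P^{2} + 3 P\right) + 0 \cdot 2 P = \left(P^{2} + 3 P\right) + 0 = P^{2} + 3 P$)
$-15 + M{\left(-2 \right)} \left(-41\right) = -15 + - 2 \left(3 - 2\right) \left(-41\right) = -15 + \left(-2\right) 1 \left(-41\right) = -15 - -82 = -15 + 82 = 67$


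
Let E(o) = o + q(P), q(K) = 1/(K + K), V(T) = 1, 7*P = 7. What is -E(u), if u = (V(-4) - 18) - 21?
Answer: 75/2 ≈ 37.500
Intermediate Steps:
P = 1 (P = (⅐)*7 = 1)
q(K) = 1/(2*K)
u = -38 (u = (1 - 18) - 21 = -17 - 21 = -38)
E(o) = ½ + o (E(o) = o + (½)/1 = o + (½)*1 = o + ½ = ½ + o)
-E(u) = -(½ - 38) = -1*(-75/2) = 75/2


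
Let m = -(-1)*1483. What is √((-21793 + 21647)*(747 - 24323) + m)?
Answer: 19*√9539 ≈ 1855.7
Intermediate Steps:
m = 1483 (m = -1*(-1483) = 1483)
√((-21793 + 21647)*(747 - 24323) + m) = √((-21793 + 21647)*(747 - 24323) + 1483) = √(-146*(-23576) + 1483) = √(3442096 + 1483) = √3443579 = 19*√9539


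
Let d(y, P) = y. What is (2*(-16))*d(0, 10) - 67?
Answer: -67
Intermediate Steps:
(2*(-16))*d(0, 10) - 67 = (2*(-16))*0 - 67 = -32*0 - 67 = 0 - 67 = -67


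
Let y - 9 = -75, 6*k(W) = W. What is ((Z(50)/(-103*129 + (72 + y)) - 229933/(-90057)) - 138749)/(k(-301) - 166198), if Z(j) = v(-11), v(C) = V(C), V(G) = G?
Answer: 10057410474602/12050946898387 ≈ 0.83457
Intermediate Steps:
v(C) = C
k(W) = W/6
y = -66 (y = 9 - 75 = -66)
Z(j) = -11
((Z(50)/(-103*129 + (72 + y)) - 229933/(-90057)) - 138749)/(k(-301) - 166198) = ((-11/(-103*129 + (72 - 66)) - 229933/(-90057)) - 138749)/((1/6)*(-301) - 166198) = ((-11/(-13287 + 6) - 229933*(-1/90057)) - 138749)/(-301/6 - 166198) = ((-11/(-13281) + 20903/8187) - 138749)/(-997489/6) = ((-11*(-1/13281) + 20903/8187) - 138749)*(-6/997489) = ((11/13281 + 20903/8187) - 138749)*(-6/997489) = (92567600/36243849 - 138749)*(-6/997489) = -5028705237301/36243849*(-6/997489) = 10057410474602/12050946898387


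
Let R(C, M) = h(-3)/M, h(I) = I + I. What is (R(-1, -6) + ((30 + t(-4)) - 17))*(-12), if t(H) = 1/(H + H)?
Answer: -333/2 ≈ -166.50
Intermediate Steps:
h(I) = 2*I
t(H) = 1/(2*H)
R(C, M) = -6/M (R(C, M) = (2*(-3))/M = -6/M)
(R(-1, -6) + ((30 + t(-4)) - 17))*(-12) = (-6/(-6) + ((30 + (½)/(-4)) - 17))*(-12) = (-6*(-⅙) + ((30 + (½)*(-¼)) - 17))*(-12) = (1 + ((30 - ⅛) - 17))*(-12) = (1 + (239/8 - 17))*(-12) = (1 + 103/8)*(-12) = (111/8)*(-12) = -333/2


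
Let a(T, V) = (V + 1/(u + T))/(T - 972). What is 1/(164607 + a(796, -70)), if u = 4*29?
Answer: 160512/26421462623 ≈ 6.0751e-6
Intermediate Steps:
u = 116
a(T, V) = (V + 1/(116 + T))/(-972 + T) (a(T, V) = (V + 1/(116 + T))/(T - 972) = (V + 1/(116 + T))/(-972 + T))
1/(164607 + a(796, -70)) = 1/(164607 + (1 + 116*(-70) + 796*(-70))/(-112752 + 796² - 856*796)) = 1/(164607 + (1 - 8120 - 55720)/(-112752 + 633616 - 681376)) = 1/(164607 - 63839/(-160512)) = 1/(164607 - 1/160512*(-63839)) = 1/(164607 + 63839/160512) = 1/(26421462623/160512) = 160512/26421462623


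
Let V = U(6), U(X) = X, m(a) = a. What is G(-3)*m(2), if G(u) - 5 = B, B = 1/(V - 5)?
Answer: 12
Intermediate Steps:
V = 6
B = 1 (B = 1/(6 - 5) = 1/1 = 1)
G(u) = 6 (G(u) = 5 + 1 = 6)
G(-3)*m(2) = 6*2 = 12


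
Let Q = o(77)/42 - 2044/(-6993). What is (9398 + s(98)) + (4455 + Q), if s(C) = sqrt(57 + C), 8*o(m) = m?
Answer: 221434687/15984 + sqrt(155) ≈ 13866.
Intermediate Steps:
o(m) = m/8
Q = 8335/15984 (Q = ((1/8)*77)/42 - 2044/(-6993) = (77/8)*(1/42) - 2044*(-1/6993) = 11/48 + 292/999 = 8335/15984 ≈ 0.52146)
(9398 + s(98)) + (4455 + Q) = (9398 + sqrt(57 + 98)) + (4455 + 8335/15984) = (9398 + sqrt(155)) + 71217055/15984 = 221434687/15984 + sqrt(155)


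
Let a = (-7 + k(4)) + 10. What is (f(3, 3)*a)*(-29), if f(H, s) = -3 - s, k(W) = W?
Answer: 1218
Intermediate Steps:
a = 7 (a = (-7 + 4) + 10 = -3 + 10 = 7)
(f(3, 3)*a)*(-29) = ((-3 - 1*3)*7)*(-29) = ((-3 - 3)*7)*(-29) = -6*7*(-29) = -42*(-29) = 1218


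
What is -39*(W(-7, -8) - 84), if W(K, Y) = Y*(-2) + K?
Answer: 2925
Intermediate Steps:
W(K, Y) = K - 2*Y (W(K, Y) = -2*Y + K = K - 2*Y)
-39*(W(-7, -8) - 84) = -39*((-7 - 2*(-8)) - 84) = -39*((-7 + 16) - 84) = -39*(9 - 84) = -39*(-75) = 2925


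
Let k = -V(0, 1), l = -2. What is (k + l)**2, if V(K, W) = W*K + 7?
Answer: 81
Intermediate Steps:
V(K, W) = 7 + K*W (V(K, W) = K*W + 7 = 7 + K*W)
k = -7 (k = -(7 + 0*1) = -(7 + 0) = -1*7 = -7)
(k + l)**2 = (-7 - 2)**2 = (-9)**2 = 81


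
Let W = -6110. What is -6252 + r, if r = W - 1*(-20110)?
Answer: 7748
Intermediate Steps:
r = 14000 (r = -6110 - 1*(-20110) = -6110 + 20110 = 14000)
-6252 + r = -6252 + 14000 = 7748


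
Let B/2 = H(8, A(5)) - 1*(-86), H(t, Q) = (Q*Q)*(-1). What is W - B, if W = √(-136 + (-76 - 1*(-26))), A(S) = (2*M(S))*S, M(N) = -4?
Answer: 3028 + I*√186 ≈ 3028.0 + 13.638*I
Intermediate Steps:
A(S) = -8*S (A(S) = (2*(-4))*S = -8*S)
H(t, Q) = -Q² (H(t, Q) = Q²*(-1) = -Q²)
B = -3028 (B = 2*(-(-8*5)² - 1*(-86)) = 2*(-1*(-40)² + 86) = 2*(-1*1600 + 86) = 2*(-1600 + 86) = 2*(-1514) = -3028)
W = I*√186 (W = √(-136 + (-76 + 26)) = √(-136 - 50) = √(-186) = I*√186 ≈ 13.638*I)
W - B = I*√186 - 1*(-3028) = I*√186 + 3028 = 3028 + I*√186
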